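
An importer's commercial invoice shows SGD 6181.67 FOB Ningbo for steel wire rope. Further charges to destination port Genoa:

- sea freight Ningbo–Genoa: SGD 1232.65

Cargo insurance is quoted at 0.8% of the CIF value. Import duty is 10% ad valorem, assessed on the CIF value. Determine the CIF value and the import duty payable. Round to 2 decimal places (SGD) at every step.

Let C be the CIF value. C = FOB price + freight + 0.8% × C
C − 0.8% × C = 6181.67 + 1232.65
0.992 × C = 7414.32
C = 7414.32 / 0.992 = 7474.11
Insurance premium = 0.8% × 7474.11 = 59.79
Import duty = 7474.11 × 10% = 747.41

CIF value: SGD 7474.11; import duty: SGD 747.41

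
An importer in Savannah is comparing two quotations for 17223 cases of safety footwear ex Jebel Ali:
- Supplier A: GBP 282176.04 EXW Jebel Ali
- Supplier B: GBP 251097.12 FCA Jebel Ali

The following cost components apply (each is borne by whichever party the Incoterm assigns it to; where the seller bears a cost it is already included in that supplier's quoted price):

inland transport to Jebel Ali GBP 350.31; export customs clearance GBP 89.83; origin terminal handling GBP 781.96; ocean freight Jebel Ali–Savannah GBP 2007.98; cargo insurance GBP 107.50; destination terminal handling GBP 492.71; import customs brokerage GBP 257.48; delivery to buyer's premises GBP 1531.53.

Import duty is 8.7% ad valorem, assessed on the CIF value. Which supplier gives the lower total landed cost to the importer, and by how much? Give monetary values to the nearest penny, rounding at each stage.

Supplier A (EXW):
CIF value = EXW price + inland to port + export clearance + origin terminal + freight + insurance = 282176.04 + 350.31 + 89.83 + 781.96 + 2007.98 + 107.50 = 285513.62
Import duty = 285513.62 × 8.7% = 24839.68
Buyer bears (A): 350.31 + 89.83 + 781.96 + 2007.98 + 107.50 + 492.71 + 257.48 + 1531.53 = 5619.30
Landed cost (A) = invoice 282176.04 + 5619.30 + duty 24839.68 = 312635.02
Supplier B (FCA):
CIF value = FCA price + origin terminal + freight + insurance = 251097.12 + 781.96 + 2007.98 + 107.50 = 253994.56
Import duty = 253994.56 × 8.7% = 22097.53
Buyer bears (B): 781.96 + 2007.98 + 107.50 + 492.71 + 257.48 + 1531.53 = 5179.16
Landed cost (B) = invoice 251097.12 + 5179.16 + duty 22097.53 = 278373.81
Difference = |312635.02 − 278373.81| = 34261.21

Supplier B is cheaper by GBP 34261.21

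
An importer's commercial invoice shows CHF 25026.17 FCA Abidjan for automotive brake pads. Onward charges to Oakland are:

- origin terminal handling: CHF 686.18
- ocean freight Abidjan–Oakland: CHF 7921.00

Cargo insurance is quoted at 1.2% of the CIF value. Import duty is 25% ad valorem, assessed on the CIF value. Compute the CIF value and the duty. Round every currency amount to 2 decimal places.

CIF value: CHF 34041.85; import duty: CHF 8510.46

Let C be the CIF value. C = FCA price + pre-shipment costs + freight + 1.2% × C
C − 1.2% × C = 25026.17 + 686.18 + 7921.00
0.988 × C = 33633.35
C = 33633.35 / 0.988 = 34041.85
Insurance premium = 1.2% × 34041.85 = 408.50
Import duty = 34041.85 × 25% = 8510.46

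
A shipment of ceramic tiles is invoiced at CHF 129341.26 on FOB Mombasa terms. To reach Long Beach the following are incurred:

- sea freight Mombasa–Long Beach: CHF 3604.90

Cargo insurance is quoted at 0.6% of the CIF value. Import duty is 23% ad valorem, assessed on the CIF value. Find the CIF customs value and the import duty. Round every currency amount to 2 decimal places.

CIF value: CHF 133748.65; import duty: CHF 30762.19

Let C be the CIF value. C = FOB price + freight + 0.6% × C
C − 0.6% × C = 129341.26 + 3604.90
0.994 × C = 132946.16
C = 132946.16 / 0.994 = 133748.65
Insurance premium = 0.6% × 133748.65 = 802.49
Import duty = 133748.65 × 23% = 30762.19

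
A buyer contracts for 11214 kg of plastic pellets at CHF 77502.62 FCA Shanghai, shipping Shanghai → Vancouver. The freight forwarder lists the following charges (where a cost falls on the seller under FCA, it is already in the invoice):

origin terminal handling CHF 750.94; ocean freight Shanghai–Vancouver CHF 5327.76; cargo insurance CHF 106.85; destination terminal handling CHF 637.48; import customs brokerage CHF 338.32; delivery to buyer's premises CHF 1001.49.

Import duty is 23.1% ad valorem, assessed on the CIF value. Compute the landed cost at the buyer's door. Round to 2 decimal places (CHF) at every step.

FCA: the seller delivers export-cleared goods to the carrier; the buyer bears costs from that point.
CIF value = FCA price + origin terminal + freight + insurance = 77502.62 + 750.94 + 5327.76 + 106.85 = 83688.17
Import duty = 83688.17 × 23.1% = 19331.97
Buyer bears: origin terminal 750.94 + freight 5327.76 + insurance 106.85 + destination terminal 637.48 + brokerage 338.32 + delivery 1001.49 + duty 19331.97 = 27494.81
Landed cost = invoice 77502.62 + 27494.81 = 104997.43

Total landed cost: CHF 104997.43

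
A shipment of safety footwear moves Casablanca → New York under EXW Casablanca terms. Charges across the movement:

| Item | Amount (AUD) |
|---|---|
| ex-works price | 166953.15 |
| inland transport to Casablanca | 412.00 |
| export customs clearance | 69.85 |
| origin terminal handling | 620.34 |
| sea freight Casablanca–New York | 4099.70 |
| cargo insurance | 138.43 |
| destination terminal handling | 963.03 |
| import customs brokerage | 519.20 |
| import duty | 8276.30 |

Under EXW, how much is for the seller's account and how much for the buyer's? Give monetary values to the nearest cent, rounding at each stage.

EXW: the seller makes goods available at their premises; the buyer bears all onward costs.
Seller's account: goods 166953.15 = 166953.15
Buyer's account: inland to port 412.00 + export clearance 69.85 + origin terminal 620.34 + freight 4099.70 + insurance 138.43 + destination terminal 963.03 + brokerage 519.20 + duty 8276.30 = 15098.85

Seller: AUD 166953.15; buyer: AUD 15098.85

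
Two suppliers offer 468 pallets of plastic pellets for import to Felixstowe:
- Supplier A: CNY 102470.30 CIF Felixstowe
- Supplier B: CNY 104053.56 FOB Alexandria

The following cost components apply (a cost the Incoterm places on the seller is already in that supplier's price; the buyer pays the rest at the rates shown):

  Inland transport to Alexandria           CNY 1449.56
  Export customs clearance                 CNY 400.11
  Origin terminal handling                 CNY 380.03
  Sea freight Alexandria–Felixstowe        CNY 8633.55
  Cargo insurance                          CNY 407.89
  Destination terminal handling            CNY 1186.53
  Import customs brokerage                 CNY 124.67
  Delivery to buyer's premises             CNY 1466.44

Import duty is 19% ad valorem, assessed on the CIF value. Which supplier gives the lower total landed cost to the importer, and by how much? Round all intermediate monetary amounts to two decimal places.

Supplier A (CIF):
The CIF price already equals the CIF value: 102470.30
Import duty = 102470.30 × 19% = 19469.36
Buyer bears (A): 1186.53 + 124.67 + 1466.44 = 2777.64
Landed cost (A) = invoice 102470.30 + 2777.64 + duty 19469.36 = 124717.30
Supplier B (FOB):
CIF value = FOB price + freight + insurance = 104053.56 + 8633.55 + 407.89 = 113095.00
Import duty = 113095.00 × 19% = 21488.05
Buyer bears (B): 8633.55 + 407.89 + 1186.53 + 124.67 + 1466.44 = 11819.08
Landed cost (B) = invoice 104053.56 + 11819.08 + duty 21488.05 = 137360.69
Difference = |124717.30 − 137360.69| = 12643.39

Supplier A is cheaper by CNY 12643.39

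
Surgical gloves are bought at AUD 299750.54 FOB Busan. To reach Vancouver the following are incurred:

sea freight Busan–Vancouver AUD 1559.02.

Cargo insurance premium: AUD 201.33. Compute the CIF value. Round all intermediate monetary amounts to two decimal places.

CIF = FOB price + freight + insurance
CIF = 299750.54 + 1559.02 + 201.33 = 301510.89

CIF value: AUD 301510.89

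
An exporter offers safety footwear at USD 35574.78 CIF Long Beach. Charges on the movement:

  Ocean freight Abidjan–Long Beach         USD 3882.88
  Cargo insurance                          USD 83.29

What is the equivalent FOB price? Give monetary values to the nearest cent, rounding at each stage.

From CIF to FOB, the seller no longer bears: freight, insurance.
FOB price = 35574.78 − 3882.88 − 83.29 = 31608.61

FOB price: USD 31608.61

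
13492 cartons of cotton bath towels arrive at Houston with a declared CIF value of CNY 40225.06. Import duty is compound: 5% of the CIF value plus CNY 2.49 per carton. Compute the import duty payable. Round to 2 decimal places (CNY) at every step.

Import duty: CNY 35606.33

Ad valorem component: 40225.06 × 5% = 2011.25
Specific component: 13492 × 2.49 = 33595.08
Import duty = 2011.25 + 33595.08 = 35606.33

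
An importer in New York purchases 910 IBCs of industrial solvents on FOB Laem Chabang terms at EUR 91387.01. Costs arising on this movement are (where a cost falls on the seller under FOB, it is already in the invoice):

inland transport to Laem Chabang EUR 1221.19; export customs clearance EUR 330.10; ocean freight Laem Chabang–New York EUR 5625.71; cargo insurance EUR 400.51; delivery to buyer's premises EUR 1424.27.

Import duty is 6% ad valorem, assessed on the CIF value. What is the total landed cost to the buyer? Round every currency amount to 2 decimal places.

Total landed cost: EUR 104682.29

FOB: the seller bears costs until goods are on board at the origin port; the buyer bears freight, insurance and all costs thereafter.
Already in the invoice (seller's account under FOB): inland to port, export clearance — exclude.
CIF value = FOB price + freight + insurance = 91387.01 + 5625.71 + 400.51 = 97413.23
Import duty = 97413.23 × 6% = 5844.79
Buyer bears: freight 5625.71 + insurance 400.51 + delivery 1424.27 + duty 5844.79 = 13295.28
Landed cost = invoice 91387.01 + 13295.28 = 104682.29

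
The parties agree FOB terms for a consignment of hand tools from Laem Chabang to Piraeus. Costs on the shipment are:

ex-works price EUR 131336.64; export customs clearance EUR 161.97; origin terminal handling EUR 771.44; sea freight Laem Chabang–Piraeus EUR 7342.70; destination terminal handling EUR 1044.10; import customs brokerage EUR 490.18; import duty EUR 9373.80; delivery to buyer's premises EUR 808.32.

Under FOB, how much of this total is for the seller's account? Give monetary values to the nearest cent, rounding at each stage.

Seller's account: EUR 132270.05

FOB: the seller bears costs until goods are on board at the origin port; the buyer bears freight, insurance and all costs thereafter.
Seller's account: goods 131336.64 + export clearance 161.97 + origin terminal 771.44 = 132270.05
Buyer's account: freight 7342.70 + destination terminal 1044.10 + brokerage 490.18 + duty 9373.80 + delivery 808.32 = 19059.10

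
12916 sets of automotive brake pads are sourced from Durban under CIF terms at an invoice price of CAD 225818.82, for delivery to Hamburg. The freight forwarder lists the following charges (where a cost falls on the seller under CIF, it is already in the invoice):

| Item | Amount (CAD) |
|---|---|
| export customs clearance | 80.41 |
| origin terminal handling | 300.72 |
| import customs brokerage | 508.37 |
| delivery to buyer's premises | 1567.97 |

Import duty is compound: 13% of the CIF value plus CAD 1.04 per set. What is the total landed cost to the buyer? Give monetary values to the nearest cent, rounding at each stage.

Total landed cost: CAD 270684.25

CIF: the seller pays costs through ocean freight and marine insurance to the destination port.
Already in the invoice (seller's account under CIF): export clearance, origin terminal — exclude.
The CIF price already equals the CIF value: 225818.82
Ad valorem component: 225818.82 × 13% = 29356.45
Specific component: 12916 × 1.04 = 13432.64
Import duty = 29356.45 + 13432.64 = 42789.09
Buyer bears: brokerage 508.37 + delivery 1567.97 + duty 42789.09 = 44865.43
Landed cost = invoice 225818.82 + 44865.43 = 270684.25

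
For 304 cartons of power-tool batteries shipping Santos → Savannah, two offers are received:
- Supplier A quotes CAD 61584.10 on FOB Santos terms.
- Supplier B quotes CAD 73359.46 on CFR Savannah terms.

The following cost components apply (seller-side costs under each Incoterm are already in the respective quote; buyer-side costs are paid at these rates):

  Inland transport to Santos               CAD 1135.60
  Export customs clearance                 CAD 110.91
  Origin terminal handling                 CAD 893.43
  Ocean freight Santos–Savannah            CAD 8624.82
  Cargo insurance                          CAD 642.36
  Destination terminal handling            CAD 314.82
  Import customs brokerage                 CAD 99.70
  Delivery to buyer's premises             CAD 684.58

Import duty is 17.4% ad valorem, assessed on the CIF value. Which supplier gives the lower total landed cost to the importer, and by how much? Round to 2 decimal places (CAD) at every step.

Supplier A (FOB):
CIF value = FOB price + freight + insurance = 61584.10 + 8624.82 + 642.36 = 70851.28
Import duty = 70851.28 × 17.4% = 12328.12
Buyer bears (A): 8624.82 + 642.36 + 314.82 + 99.70 + 684.58 = 10366.28
Landed cost (A) = invoice 61584.10 + 10366.28 + duty 12328.12 = 84278.50
Supplier B (CFR):
CIF value = CFR price + insurance = 73359.46 + 642.36 = 74001.82
Import duty = 74001.82 × 17.4% = 12876.32
Buyer bears (B): 642.36 + 314.82 + 99.70 + 684.58 = 1741.46
Landed cost (B) = invoice 73359.46 + 1741.46 + duty 12876.32 = 87977.24
Difference = |84278.50 − 87977.24| = 3698.74

Supplier A is cheaper by CAD 3698.74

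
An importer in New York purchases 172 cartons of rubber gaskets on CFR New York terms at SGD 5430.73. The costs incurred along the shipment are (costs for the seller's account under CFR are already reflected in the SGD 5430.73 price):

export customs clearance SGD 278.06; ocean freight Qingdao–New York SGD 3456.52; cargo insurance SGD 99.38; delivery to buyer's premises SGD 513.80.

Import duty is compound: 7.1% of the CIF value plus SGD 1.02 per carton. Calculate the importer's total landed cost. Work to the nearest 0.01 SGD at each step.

CFR: the seller pays costs through ocean freight to the destination port, but not insurance.
Already in the invoice (seller's account under CFR): export clearance, freight — exclude.
CIF value = CFR price + insurance = 5430.73 + 99.38 = 5530.11
Ad valorem component: 5530.11 × 7.1% = 392.64
Specific component: 172 × 1.02 = 175.44
Import duty = 392.64 + 175.44 = 568.08
Buyer bears: insurance 99.38 + delivery 513.80 + duty 568.08 = 1181.26
Landed cost = invoice 5430.73 + 1181.26 = 6611.99

Total landed cost: SGD 6611.99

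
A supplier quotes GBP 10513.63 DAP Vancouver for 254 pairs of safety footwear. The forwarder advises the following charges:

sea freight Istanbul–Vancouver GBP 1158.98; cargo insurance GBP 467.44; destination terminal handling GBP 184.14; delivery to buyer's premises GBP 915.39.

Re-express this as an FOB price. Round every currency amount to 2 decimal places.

FOB price: GBP 7787.68

From DAP to FOB, the seller no longer bears: freight, insurance, destination terminal, delivery.
FOB price = 10513.63 − 1158.98 − 467.44 − 184.14 − 915.39 = 7787.68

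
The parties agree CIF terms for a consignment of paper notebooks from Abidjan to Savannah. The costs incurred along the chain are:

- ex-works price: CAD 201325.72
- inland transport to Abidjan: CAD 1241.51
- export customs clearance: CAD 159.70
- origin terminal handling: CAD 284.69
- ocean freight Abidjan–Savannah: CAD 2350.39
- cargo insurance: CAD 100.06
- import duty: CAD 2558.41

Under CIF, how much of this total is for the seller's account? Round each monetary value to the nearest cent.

Seller's account: CAD 205462.07

CIF: the seller pays costs through ocean freight and marine insurance to the destination port.
Seller's account: goods 201325.72 + inland to port 1241.51 + export clearance 159.70 + origin terminal 284.69 + freight 2350.39 + insurance 100.06 = 205462.07
Buyer's account: duty 2558.41 = 2558.41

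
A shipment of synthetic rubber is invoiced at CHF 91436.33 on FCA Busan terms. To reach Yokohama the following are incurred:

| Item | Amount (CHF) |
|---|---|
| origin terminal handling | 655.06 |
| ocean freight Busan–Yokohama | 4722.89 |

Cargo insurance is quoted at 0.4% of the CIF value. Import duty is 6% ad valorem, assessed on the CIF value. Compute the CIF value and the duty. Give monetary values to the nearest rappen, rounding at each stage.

Let C be the CIF value. C = FCA price + pre-shipment costs + freight + 0.4% × C
C − 0.4% × C = 91436.33 + 655.06 + 4722.89
0.996 × C = 96814.28
C = 96814.28 / 0.996 = 97203.09
Insurance premium = 0.4% × 97203.09 = 388.81
Import duty = 97203.09 × 6% = 5832.19

CIF value: CHF 97203.09; import duty: CHF 5832.19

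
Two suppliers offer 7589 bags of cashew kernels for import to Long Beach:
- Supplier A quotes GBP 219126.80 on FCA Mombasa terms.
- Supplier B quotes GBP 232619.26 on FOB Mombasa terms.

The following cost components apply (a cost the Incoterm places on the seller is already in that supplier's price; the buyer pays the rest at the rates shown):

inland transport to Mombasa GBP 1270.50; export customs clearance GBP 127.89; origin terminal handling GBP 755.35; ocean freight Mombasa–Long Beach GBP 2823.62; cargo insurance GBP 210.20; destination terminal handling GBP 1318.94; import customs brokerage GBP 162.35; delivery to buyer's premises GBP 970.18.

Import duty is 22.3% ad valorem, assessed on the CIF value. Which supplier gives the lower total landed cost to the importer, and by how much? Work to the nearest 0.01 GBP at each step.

Supplier A is cheaper by GBP 15577.49

Supplier A (FCA):
CIF value = FCA price + origin terminal + freight + insurance = 219126.80 + 755.35 + 2823.62 + 210.20 = 222915.97
Import duty = 222915.97 × 22.3% = 49710.26
Buyer bears (A): 755.35 + 2823.62 + 210.20 + 1318.94 + 162.35 + 970.18 = 6240.64
Landed cost (A) = invoice 219126.80 + 6240.64 + duty 49710.26 = 275077.70
Supplier B (FOB):
CIF value = FOB price + freight + insurance = 232619.26 + 2823.62 + 210.20 = 235653.08
Import duty = 235653.08 × 22.3% = 52550.64
Buyer bears (B): 2823.62 + 210.20 + 1318.94 + 162.35 + 970.18 = 5485.29
Landed cost (B) = invoice 232619.26 + 5485.29 + duty 52550.64 = 290655.19
Difference = |275077.70 − 290655.19| = 15577.49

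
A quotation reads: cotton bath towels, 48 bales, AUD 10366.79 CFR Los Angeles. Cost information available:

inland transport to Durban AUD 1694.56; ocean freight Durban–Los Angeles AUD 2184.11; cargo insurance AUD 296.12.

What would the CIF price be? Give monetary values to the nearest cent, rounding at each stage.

CIF price: AUD 10662.91

Not relevant to the conversion: freight, inland to port — on the seller under both CFR and CIF; already in the CFR price and stays in the CIF price.
From CFR to CIF, the seller additionally bears: insurance.
CIF price = 10366.79 + 296.12 = 10662.91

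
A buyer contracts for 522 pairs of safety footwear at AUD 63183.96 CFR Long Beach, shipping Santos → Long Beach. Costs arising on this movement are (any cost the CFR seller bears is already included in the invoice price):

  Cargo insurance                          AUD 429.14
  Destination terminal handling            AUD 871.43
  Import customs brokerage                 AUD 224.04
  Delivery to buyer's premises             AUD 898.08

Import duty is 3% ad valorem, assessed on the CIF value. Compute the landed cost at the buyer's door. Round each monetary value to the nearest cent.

Total landed cost: AUD 67515.04

CFR: the seller pays costs through ocean freight to the destination port, but not insurance.
CIF value = CFR price + insurance = 63183.96 + 429.14 = 63613.10
Import duty = 63613.10 × 3% = 1908.39
Buyer bears: insurance 429.14 + destination terminal 871.43 + brokerage 224.04 + delivery 898.08 + duty 1908.39 = 4331.08
Landed cost = invoice 63183.96 + 4331.08 = 67515.04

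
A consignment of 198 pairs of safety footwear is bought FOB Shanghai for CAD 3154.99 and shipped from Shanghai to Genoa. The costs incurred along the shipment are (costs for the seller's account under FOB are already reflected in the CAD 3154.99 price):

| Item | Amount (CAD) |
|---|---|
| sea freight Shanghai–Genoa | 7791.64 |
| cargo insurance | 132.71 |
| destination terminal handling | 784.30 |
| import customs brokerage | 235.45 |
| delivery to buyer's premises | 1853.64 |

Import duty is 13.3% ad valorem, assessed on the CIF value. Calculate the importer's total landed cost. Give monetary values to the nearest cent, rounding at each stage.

FOB: the seller bears costs until goods are on board at the origin port; the buyer bears freight, insurance and all costs thereafter.
CIF value = FOB price + freight + insurance = 3154.99 + 7791.64 + 132.71 = 11079.34
Import duty = 11079.34 × 13.3% = 1473.55
Buyer bears: freight 7791.64 + insurance 132.71 + destination terminal 784.30 + brokerage 235.45 + delivery 1853.64 + duty 1473.55 = 12271.29
Landed cost = invoice 3154.99 + 12271.29 = 15426.28

Total landed cost: CAD 15426.28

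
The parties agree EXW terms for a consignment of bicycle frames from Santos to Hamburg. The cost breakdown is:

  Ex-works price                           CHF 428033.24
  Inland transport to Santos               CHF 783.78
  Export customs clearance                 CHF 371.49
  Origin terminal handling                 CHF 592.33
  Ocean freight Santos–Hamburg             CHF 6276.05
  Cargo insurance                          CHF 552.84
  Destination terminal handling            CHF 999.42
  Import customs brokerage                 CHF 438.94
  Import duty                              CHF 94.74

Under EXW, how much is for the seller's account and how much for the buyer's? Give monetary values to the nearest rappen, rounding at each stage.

Seller: CHF 428033.24; buyer: CHF 10109.59

EXW: the seller makes goods available at their premises; the buyer bears all onward costs.
Seller's account: goods 428033.24 = 428033.24
Buyer's account: inland to port 783.78 + export clearance 371.49 + origin terminal 592.33 + freight 6276.05 + insurance 552.84 + destination terminal 999.42 + brokerage 438.94 + duty 94.74 = 10109.59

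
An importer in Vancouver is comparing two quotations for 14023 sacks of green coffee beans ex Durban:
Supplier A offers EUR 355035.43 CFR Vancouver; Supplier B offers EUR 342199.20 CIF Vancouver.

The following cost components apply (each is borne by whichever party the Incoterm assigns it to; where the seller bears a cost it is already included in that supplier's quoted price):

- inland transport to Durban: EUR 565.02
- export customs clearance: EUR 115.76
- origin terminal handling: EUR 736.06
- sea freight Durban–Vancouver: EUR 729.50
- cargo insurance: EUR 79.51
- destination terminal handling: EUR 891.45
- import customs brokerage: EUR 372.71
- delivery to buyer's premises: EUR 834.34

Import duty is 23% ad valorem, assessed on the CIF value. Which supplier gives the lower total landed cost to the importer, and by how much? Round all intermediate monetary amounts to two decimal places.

Supplier B is cheaper by EUR 15886.36

Supplier A (CFR):
CIF value = CFR price + insurance = 355035.43 + 79.51 = 355114.94
Import duty = 355114.94 × 23% = 81676.44
Buyer bears (A): 79.51 + 891.45 + 372.71 + 834.34 = 2178.01
Landed cost (A) = invoice 355035.43 + 2178.01 + duty 81676.44 = 438889.88
Supplier B (CIF):
The CIF price already equals the CIF value: 342199.20
Import duty = 342199.20 × 23% = 78705.82
Buyer bears (B): 891.45 + 372.71 + 834.34 = 2098.50
Landed cost (B) = invoice 342199.20 + 2098.50 + duty 78705.82 = 423003.52
Difference = |438889.88 − 423003.52| = 15886.36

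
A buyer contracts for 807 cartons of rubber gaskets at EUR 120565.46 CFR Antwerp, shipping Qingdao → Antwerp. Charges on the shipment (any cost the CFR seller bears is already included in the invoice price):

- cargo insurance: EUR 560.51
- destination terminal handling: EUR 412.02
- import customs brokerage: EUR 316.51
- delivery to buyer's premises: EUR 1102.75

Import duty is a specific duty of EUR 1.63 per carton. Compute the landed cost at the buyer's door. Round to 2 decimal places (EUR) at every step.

CFR: the seller pays costs through ocean freight to the destination port, but not insurance.
CIF value = CFR price + insurance = 120565.46 + 560.51 = 121125.97
Import duty = 807 × 1.63 = 1315.41
Buyer bears: insurance 560.51 + destination terminal 412.02 + brokerage 316.51 + delivery 1102.75 + duty 1315.41 = 3707.20
Landed cost = invoice 120565.46 + 3707.20 = 124272.66

Total landed cost: EUR 124272.66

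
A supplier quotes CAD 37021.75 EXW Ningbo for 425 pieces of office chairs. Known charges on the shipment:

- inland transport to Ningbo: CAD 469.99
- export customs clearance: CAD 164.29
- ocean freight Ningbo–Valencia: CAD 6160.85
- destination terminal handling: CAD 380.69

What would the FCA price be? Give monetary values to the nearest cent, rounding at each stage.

Not relevant to the conversion: freight, destination terminal — on the buyer under both terms; not part of either seller's price.
From EXW to FCA, the seller additionally bears: inland to port, export clearance.
FCA price = 37021.75 + 469.99 + 164.29 = 37656.03

FCA price: CAD 37656.03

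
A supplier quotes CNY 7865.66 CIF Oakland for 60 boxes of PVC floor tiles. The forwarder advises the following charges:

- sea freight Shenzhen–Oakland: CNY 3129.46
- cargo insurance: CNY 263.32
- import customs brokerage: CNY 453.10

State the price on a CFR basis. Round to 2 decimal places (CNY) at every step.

CFR price: CNY 7602.34

Not relevant to the conversion: freight — on the seller under both CIF and CFR; already in the CIF price and stays in the CFR price. brokerage — on the buyer under both terms; not part of either seller's price.
From CIF to CFR, the seller no longer bears: insurance.
CFR price = 7865.66 − 263.32 = 7602.34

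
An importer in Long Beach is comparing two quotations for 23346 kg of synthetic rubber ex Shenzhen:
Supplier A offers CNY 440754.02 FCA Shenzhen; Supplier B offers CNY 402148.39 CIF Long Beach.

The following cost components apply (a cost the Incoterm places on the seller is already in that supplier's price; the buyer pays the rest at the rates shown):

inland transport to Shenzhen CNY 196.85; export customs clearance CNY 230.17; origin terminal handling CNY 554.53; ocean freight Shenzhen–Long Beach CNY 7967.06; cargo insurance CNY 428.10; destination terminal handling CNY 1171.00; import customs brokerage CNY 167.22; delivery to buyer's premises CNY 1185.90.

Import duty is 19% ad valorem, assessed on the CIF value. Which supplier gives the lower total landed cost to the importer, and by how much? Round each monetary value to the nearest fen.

Supplier B is cheaper by CNY 56590.83

Supplier A (FCA):
CIF value = FCA price + origin terminal + freight + insurance = 440754.02 + 554.53 + 7967.06 + 428.10 = 449703.71
Import duty = 449703.71 × 19% = 85443.70
Buyer bears (A): 554.53 + 7967.06 + 428.10 + 1171.00 + 167.22 + 1185.90 = 11473.81
Landed cost (A) = invoice 440754.02 + 11473.81 + duty 85443.70 = 537671.53
Supplier B (CIF):
The CIF price already equals the CIF value: 402148.39
Import duty = 402148.39 × 19% = 76408.19
Buyer bears (B): 1171.00 + 167.22 + 1185.90 = 2524.12
Landed cost (B) = invoice 402148.39 + 2524.12 + duty 76408.19 = 481080.70
Difference = |537671.53 − 481080.70| = 56590.83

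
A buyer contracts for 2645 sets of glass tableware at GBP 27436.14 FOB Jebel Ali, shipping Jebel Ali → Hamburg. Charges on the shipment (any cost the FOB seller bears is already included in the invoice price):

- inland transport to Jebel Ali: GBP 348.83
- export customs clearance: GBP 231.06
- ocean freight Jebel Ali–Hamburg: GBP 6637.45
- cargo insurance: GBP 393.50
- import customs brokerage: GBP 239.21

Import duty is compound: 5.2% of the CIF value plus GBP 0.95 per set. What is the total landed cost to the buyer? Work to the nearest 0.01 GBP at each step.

FOB: the seller bears costs until goods are on board at the origin port; the buyer bears freight, insurance and all costs thereafter.
Already in the invoice (seller's account under FOB): inland to port, export clearance — exclude.
CIF value = FOB price + freight + insurance = 27436.14 + 6637.45 + 393.50 = 34467.09
Ad valorem component: 34467.09 × 5.2% = 1792.29
Specific component: 2645 × 0.95 = 2512.75
Import duty = 1792.29 + 2512.75 = 4305.04
Buyer bears: freight 6637.45 + insurance 393.50 + brokerage 239.21 + duty 4305.04 = 11575.20
Landed cost = invoice 27436.14 + 11575.20 = 39011.34

Total landed cost: GBP 39011.34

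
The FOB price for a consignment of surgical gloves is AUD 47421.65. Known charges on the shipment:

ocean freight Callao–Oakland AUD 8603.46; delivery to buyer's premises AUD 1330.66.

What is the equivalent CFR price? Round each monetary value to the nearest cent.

Not relevant to the conversion: delivery — on the buyer under both terms; not part of either seller's price.
From FOB to CFR, the seller additionally bears: freight.
CFR price = 47421.65 + 8603.46 = 56025.11

CFR price: AUD 56025.11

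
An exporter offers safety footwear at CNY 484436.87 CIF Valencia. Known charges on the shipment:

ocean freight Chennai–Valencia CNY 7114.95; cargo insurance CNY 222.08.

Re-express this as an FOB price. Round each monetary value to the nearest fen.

From CIF to FOB, the seller no longer bears: freight, insurance.
FOB price = 484436.87 − 7114.95 − 222.08 = 477099.84

FOB price: CNY 477099.84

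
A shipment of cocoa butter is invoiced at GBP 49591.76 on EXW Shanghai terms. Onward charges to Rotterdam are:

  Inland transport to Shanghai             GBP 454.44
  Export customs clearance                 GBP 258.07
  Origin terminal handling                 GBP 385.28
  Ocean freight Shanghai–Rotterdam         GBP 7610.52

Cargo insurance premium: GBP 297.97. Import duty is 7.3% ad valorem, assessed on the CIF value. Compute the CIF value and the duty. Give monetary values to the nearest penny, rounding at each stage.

CIF value: GBP 58598.04; import duty: GBP 4277.66

CIF = EXW price + pre-shipment costs + freight + insurance
CIF = 49591.76 + 454.44 + 258.07 + 385.28 + 7610.52 + 297.97 = 58598.04
Import duty = 58598.04 × 7.3% = 4277.66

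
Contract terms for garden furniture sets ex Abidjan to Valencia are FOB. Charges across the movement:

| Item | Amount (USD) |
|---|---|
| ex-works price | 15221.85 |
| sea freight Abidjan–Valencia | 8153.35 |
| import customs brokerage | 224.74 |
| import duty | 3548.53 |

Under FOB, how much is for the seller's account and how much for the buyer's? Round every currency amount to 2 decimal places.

FOB: the seller bears costs until goods are on board at the origin port; the buyer bears freight, insurance and all costs thereafter.
Seller's account: goods 15221.85 = 15221.85
Buyer's account: freight 8153.35 + brokerage 224.74 + duty 3548.53 = 11926.62

Seller: USD 15221.85; buyer: USD 11926.62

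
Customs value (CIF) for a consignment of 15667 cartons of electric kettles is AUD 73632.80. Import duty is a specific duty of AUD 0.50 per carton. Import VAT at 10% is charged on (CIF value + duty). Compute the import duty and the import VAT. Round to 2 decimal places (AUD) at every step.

Import duty = 15667 × 0.50 = 7833.50
VAT base = CIF + duty = 73632.80 + 7833.50 = 81466.30
Import VAT = 81466.30 × 10% = 8146.63

Import duty: AUD 7833.50; import VAT: AUD 8146.63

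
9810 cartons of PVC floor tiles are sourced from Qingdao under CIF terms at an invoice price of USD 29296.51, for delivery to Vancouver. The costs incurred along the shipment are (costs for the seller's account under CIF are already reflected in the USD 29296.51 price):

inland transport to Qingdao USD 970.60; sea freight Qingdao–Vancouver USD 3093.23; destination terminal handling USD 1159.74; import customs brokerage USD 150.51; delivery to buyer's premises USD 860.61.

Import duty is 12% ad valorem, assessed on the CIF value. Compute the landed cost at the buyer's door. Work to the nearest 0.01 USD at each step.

CIF: the seller pays costs through ocean freight and marine insurance to the destination port.
Already in the invoice (seller's account under CIF): inland to port, freight — exclude.
The CIF price already equals the CIF value: 29296.51
Import duty = 29296.51 × 12% = 3515.58
Buyer bears: destination terminal 1159.74 + brokerage 150.51 + delivery 860.61 + duty 3515.58 = 5686.44
Landed cost = invoice 29296.51 + 5686.44 = 34982.95

Total landed cost: USD 34982.95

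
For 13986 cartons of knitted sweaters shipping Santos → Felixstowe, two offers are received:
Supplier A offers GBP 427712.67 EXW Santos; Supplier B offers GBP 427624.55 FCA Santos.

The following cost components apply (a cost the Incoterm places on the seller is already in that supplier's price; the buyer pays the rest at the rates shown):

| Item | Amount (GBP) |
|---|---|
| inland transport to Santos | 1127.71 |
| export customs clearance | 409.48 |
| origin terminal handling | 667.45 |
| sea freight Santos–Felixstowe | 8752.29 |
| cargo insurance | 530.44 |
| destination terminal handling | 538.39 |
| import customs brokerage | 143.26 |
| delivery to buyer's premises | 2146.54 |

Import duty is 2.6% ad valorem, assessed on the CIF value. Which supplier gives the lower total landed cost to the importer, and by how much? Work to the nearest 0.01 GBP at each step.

Supplier B is cheaper by GBP 1667.57

Supplier A (EXW):
CIF value = EXW price + inland to port + export clearance + origin terminal + freight + insurance = 427712.67 + 1127.71 + 409.48 + 667.45 + 8752.29 + 530.44 = 439200.04
Import duty = 439200.04 × 2.6% = 11419.20
Buyer bears (A): 1127.71 + 409.48 + 667.45 + 8752.29 + 530.44 + 538.39 + 143.26 + 2146.54 = 14315.56
Landed cost (A) = invoice 427712.67 + 14315.56 + duty 11419.20 = 453447.43
Supplier B (FCA):
CIF value = FCA price + origin terminal + freight + insurance = 427624.55 + 667.45 + 8752.29 + 530.44 = 437574.73
Import duty = 437574.73 × 2.6% = 11376.94
Buyer bears (B): 667.45 + 8752.29 + 530.44 + 538.39 + 143.26 + 2146.54 = 12778.37
Landed cost (B) = invoice 427624.55 + 12778.37 + duty 11376.94 = 451779.86
Difference = |453447.43 − 451779.86| = 1667.57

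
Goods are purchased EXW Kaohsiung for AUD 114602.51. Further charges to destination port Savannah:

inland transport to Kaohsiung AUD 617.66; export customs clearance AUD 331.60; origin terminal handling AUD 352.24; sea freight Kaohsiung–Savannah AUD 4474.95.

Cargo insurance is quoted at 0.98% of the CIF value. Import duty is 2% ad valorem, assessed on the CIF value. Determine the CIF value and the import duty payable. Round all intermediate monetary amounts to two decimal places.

Let C be the CIF value. C = EXW price + pre-shipment costs + freight + 0.98% × C
C − 0.98% × C = 114602.51 + 617.66 + 331.60 + 352.24 + 4474.95
0.9902 × C = 120378.96
C = 120378.96 / 0.9902 = 121570.35
Insurance premium = 0.98% × 121570.35 = 1191.39
Import duty = 121570.35 × 2% = 2431.41

CIF value: AUD 121570.35; import duty: AUD 2431.41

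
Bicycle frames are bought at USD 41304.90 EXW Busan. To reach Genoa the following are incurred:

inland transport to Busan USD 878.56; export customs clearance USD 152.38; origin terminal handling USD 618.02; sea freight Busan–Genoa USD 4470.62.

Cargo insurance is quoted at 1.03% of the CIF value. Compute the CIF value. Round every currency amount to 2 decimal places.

CIF value: USD 47918.04

Let C be the CIF value. C = EXW price + pre-shipment costs + freight + 1.03% × C
C − 1.03% × C = 41304.90 + 878.56 + 152.38 + 618.02 + 4470.62
0.9897 × C = 47424.48
C = 47424.48 / 0.9897 = 47918.04
Insurance premium = 1.03% × 47918.04 = 493.56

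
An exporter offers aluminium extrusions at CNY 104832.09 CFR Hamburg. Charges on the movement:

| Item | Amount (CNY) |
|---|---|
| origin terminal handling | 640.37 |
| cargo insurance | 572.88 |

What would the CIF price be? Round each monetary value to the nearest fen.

Not relevant to the conversion: origin terminal — on the seller under both CFR and CIF; already in the CFR price and stays in the CIF price.
From CFR to CIF, the seller additionally bears: insurance.
CIF price = 104832.09 + 572.88 = 105404.97

CIF price: CNY 105404.97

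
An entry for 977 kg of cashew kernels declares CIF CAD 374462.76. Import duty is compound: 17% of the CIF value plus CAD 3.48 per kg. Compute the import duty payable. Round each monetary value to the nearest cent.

Import duty: CAD 67058.63

Ad valorem component: 374462.76 × 17% = 63658.67
Specific component: 977 × 3.48 = 3399.96
Import duty = 63658.67 + 3399.96 = 67058.63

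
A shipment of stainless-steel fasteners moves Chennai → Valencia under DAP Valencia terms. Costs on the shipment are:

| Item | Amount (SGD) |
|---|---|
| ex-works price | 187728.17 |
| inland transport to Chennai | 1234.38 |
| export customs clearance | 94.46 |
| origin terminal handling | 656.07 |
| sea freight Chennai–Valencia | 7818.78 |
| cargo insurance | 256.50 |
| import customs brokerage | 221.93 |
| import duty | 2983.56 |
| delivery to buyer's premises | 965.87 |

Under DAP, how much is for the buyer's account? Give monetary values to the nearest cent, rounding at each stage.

Buyer's account: SGD 3205.49

DAP: the seller bears all costs to the named destination except import duty and clearance.
Seller's account: goods 187728.17 + inland to port 1234.38 + export clearance 94.46 + origin terminal 656.07 + freight 7818.78 + insurance 256.50 + delivery 965.87 = 198754.23
Buyer's account: brokerage 221.93 + duty 2983.56 = 3205.49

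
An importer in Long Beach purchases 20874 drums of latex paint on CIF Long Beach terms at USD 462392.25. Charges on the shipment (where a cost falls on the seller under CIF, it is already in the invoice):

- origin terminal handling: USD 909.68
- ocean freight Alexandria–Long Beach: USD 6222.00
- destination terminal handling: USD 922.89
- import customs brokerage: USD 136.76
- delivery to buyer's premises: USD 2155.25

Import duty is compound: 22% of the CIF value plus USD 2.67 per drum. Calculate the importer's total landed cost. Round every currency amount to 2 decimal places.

CIF: the seller pays costs through ocean freight and marine insurance to the destination port.
Already in the invoice (seller's account under CIF): origin terminal, freight — exclude.
The CIF price already equals the CIF value: 462392.25
Ad valorem component: 462392.25 × 22% = 101726.30
Specific component: 20874 × 2.67 = 55733.58
Import duty = 101726.30 + 55733.58 = 157459.88
Buyer bears: destination terminal 922.89 + brokerage 136.76 + delivery 2155.25 + duty 157459.88 = 160674.78
Landed cost = invoice 462392.25 + 160674.78 = 623067.03

Total landed cost: USD 623067.03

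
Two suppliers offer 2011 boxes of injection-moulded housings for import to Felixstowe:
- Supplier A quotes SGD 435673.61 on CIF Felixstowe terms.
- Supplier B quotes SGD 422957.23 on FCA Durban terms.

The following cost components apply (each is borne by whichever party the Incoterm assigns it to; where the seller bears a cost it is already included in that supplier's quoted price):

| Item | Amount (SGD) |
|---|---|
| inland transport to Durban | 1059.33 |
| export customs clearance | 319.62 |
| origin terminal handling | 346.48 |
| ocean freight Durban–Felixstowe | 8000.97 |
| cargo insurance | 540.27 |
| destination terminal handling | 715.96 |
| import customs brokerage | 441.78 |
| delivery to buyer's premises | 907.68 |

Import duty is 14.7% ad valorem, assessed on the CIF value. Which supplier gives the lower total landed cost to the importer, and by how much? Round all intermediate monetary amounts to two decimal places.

Supplier B is cheaper by SGD 4391.47

Supplier A (CIF):
The CIF price already equals the CIF value: 435673.61
Import duty = 435673.61 × 14.7% = 64044.02
Buyer bears (A): 715.96 + 441.78 + 907.68 = 2065.42
Landed cost (A) = invoice 435673.61 + 2065.42 + duty 64044.02 = 501783.05
Supplier B (FCA):
CIF value = FCA price + origin terminal + freight + insurance = 422957.23 + 346.48 + 8000.97 + 540.27 = 431844.95
Import duty = 431844.95 × 14.7% = 63481.21
Buyer bears (B): 346.48 + 8000.97 + 540.27 + 715.96 + 441.78 + 907.68 = 10953.14
Landed cost (B) = invoice 422957.23 + 10953.14 + duty 63481.21 = 497391.58
Difference = |501783.05 − 497391.58| = 4391.47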